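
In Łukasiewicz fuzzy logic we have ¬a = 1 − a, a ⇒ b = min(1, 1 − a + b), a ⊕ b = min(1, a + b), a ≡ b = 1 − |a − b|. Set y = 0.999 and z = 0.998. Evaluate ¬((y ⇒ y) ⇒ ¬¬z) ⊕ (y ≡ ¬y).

0.004

y ⇒ y = min(1, 1 − 0.999 + 0.999) = min(1, 1.000) = 1.000
¬z = 1 − 0.998 = 0.002
¬¬z = 1 − 0.002 = 0.998
(y ⇒ y) ⇒ ¬¬z = min(1, 1 − 1.000 + 0.998) = min(1, 0.998) = 0.998
¬((y ⇒ y) ⇒ ¬¬z) = 1 − 0.998 = 0.002
¬y = 1 − 0.999 = 0.001
y ≡ ¬y = 1 − |0.999 − 0.001| = 1 − 0.998 = 0.002
¬((y ⇒ y) ⇒ ¬¬z) ⊕ (y ≡ ¬y) = min(1, 0.002 + 0.002) = min(1, 0.004) = 0.004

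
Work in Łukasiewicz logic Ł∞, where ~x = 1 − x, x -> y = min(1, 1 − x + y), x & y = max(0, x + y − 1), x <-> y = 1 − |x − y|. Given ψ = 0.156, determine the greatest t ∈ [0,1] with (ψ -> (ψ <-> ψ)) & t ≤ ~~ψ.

0.156

ψ <-> ψ = 1 − |0.156 − 0.156| = 1 − 0.000 = 1.000
ψ -> (ψ <-> ψ) = min(1, 1 − 0.156 + 1.000) = min(1, 1.844) = 1.000
So the left factor is ψ -> (ψ <-> ψ) = 1.000.
~ψ = 1 − 0.156 = 0.844
~~ψ = 1 − 0.844 = 0.156
So the right-hand bound is ~~ψ = 0.156.
The residuum of the Łukasiewicz t-norm gives the supremum: min(1, 1 − 1.000 + 0.156).
1 − 1.000 + 0.156 = 0.156, so t = min(1, 0.156) = 0.156.
Check: 1.000 & 0.156 = max(0, 0.156) = 0.156 ≤ 0.156.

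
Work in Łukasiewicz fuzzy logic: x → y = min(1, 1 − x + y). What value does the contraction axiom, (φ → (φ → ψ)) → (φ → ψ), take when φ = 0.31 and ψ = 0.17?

φ → ψ = min(1, 1 − 0.31 + 0.17) = min(1, 0.86) = 0.86
φ → (φ → ψ) = min(1, 1 − 0.31 + 0.86) = min(1, 1.55) = 1.00
(φ → (φ → ψ)) → (φ → ψ) = min(1, 1 − 1.00 + 0.86) = min(1, 0.86) = 0.86
(The value 0.86 < 1 shows this instance is not satisfied; fails in Ł∞ (the t-norm is not idempotent).)

0.86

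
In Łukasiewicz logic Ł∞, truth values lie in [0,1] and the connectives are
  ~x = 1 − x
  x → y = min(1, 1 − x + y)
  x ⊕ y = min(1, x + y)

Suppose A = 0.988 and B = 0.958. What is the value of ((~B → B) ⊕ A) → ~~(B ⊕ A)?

~B = 1 − 0.958 = 0.042
~B → B = min(1, 1 − 0.042 + 0.958) = min(1, 1.916) = 1.000
(~B → B) ⊕ A = min(1, 1.000 + 0.988) = min(1, 1.988) = 1.000
B ⊕ A = min(1, 0.958 + 0.988) = min(1, 1.946) = 1.000
~(B ⊕ A) = 1 − 1.000 = 0.000
~~(B ⊕ A) = 1 − 0.000 = 1.000
((~B → B) ⊕ A) → ~~(B ⊕ A) = min(1, 1 − 1.000 + 1.000) = min(1, 1.000) = 1.000

1.000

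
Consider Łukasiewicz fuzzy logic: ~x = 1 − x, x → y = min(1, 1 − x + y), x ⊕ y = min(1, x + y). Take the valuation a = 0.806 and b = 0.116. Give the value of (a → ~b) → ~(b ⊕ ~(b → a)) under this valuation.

0.884

~b = 1 − 0.116 = 0.884
a → ~b = min(1, 1 − 0.806 + 0.884) = min(1, 1.078) = 1.000
b → a = min(1, 1 − 0.116 + 0.806) = min(1, 1.690) = 1.000
~(b → a) = 1 − 1.000 = 0.000
b ⊕ ~(b → a) = min(1, 0.116 + 0.000) = min(1, 0.116) = 0.116
~(b ⊕ ~(b → a)) = 1 − 0.116 = 0.884
(a → ~b) → ~(b ⊕ ~(b → a)) = min(1, 1 − 1.000 + 0.884) = min(1, 0.884) = 0.884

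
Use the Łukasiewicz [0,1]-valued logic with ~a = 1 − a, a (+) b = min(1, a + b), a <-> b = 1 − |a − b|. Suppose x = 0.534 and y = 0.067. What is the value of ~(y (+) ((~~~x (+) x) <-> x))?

0.399

~x = 1 − 0.534 = 0.466
~~x = 1 − 0.466 = 0.534
~~~x = 1 − 0.534 = 0.466
~~~x (+) x = min(1, 0.466 + 0.534) = min(1, 1.000) = 1.000
(~~~x (+) x) <-> x = 1 − |1.000 − 0.534| = 1 − 0.466 = 0.534
y (+) ((~~~x (+) x) <-> x) = min(1, 0.067 + 0.534) = min(1, 0.601) = 0.601
~(y (+) ((~~~x (+) x) <-> x)) = 1 − 0.601 = 0.399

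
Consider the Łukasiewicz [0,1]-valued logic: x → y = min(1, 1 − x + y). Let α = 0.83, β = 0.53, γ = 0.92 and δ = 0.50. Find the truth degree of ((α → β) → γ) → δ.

0.50

α → β = min(1, 1 − 0.83 + 0.53) = min(1, 0.70) = 0.70
(α → β) → γ = min(1, 1 − 0.70 + 0.92) = min(1, 1.22) = 1.00
((α → β) → γ) → δ = min(1, 1 − 1.00 + 0.50) = min(1, 0.50) = 0.50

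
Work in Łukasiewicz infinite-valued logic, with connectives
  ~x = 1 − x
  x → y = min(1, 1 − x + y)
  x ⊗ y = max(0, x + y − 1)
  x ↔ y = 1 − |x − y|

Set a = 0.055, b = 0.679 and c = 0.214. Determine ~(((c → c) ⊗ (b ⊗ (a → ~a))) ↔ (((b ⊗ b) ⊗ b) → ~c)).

c → c = min(1, 1 − 0.214 + 0.214) = min(1, 1.000) = 1.000
~a = 1 − 0.055 = 0.945
a → ~a = min(1, 1 − 0.055 + 0.945) = min(1, 1.890) = 1.000
b ⊗ (a → ~a) = max(0, 0.679 + 1.000 − 1) = max(0, 0.679) = 0.679
(c → c) ⊗ (b ⊗ (a → ~a)) = max(0, 1.000 + 0.679 − 1) = max(0, 0.679) = 0.679
b ⊗ b = max(0, 0.679 + 0.679 − 1) = max(0, 0.358) = 0.358
(b ⊗ b) ⊗ b = max(0, 0.358 + 0.679 − 1) = max(0, 0.037) = 0.037
~c = 1 − 0.214 = 0.786
((b ⊗ b) ⊗ b) → ~c = min(1, 1 − 0.037 + 0.786) = min(1, 1.749) = 1.000
((c → c) ⊗ (b ⊗ (a → ~a))) ↔ (((b ⊗ b) ⊗ b) → ~c) = 1 − |0.679 − 1.000| = 1 − 0.321 = 0.679
~(((c → c) ⊗ (b ⊗ (a → ~a))) ↔ (((b ⊗ b) ⊗ b) → ~c)) = 1 − 0.679 = 0.321

0.321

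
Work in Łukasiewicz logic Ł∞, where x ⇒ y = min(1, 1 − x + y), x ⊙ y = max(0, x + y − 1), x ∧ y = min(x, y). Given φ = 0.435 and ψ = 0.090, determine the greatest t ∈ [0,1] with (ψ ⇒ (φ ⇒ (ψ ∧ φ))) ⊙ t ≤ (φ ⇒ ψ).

ψ ∧ φ = min(0.090, 0.435) = 0.090
φ ⇒ (ψ ∧ φ) = min(1, 1 − 0.435 + 0.090) = min(1, 0.655) = 0.655
ψ ⇒ (φ ⇒ (ψ ∧ φ)) = min(1, 1 − 0.090 + 0.655) = min(1, 1.565) = 1.000
So the left factor is ψ ⇒ (φ ⇒ (ψ ∧ φ)) = 1.000.
φ ⇒ ψ = min(1, 1 − 0.435 + 0.090) = min(1, 0.655) = 0.655
So the right-hand bound is φ ⇒ ψ = 0.655.
The residuum of the Łukasiewicz t-norm gives the supremum: min(1, 1 − 1.000 + 0.655).
1 − 1.000 + 0.655 = 0.655, so t = min(1, 0.655) = 0.655.
Check: 1.000 ⊙ 0.655 = max(0, 0.655) = 0.655 ≤ 0.655.

0.655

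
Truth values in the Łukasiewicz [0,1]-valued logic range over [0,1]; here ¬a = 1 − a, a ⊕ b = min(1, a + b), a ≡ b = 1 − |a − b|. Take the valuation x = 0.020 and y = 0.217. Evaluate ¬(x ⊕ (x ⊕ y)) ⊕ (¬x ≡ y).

0.980

x ⊕ y = min(1, 0.020 + 0.217) = min(1, 0.237) = 0.237
x ⊕ (x ⊕ y) = min(1, 0.020 + 0.237) = min(1, 0.257) = 0.257
¬(x ⊕ (x ⊕ y)) = 1 − 0.257 = 0.743
¬x = 1 − 0.020 = 0.980
¬x ≡ y = 1 − |0.980 − 0.217| = 1 − 0.763 = 0.237
¬(x ⊕ (x ⊕ y)) ⊕ (¬x ≡ y) = min(1, 0.743 + 0.237) = min(1, 0.980) = 0.980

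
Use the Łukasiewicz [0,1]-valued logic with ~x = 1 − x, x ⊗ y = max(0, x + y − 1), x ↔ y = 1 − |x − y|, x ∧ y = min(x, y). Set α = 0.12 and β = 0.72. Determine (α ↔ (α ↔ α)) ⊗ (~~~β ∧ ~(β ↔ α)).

α ↔ α = 1 − |0.12 − 0.12| = 1 − 0.00 = 1.00
α ↔ (α ↔ α) = 1 − |0.12 − 1.00| = 1 − 0.88 = 0.12
~β = 1 − 0.72 = 0.28
~~β = 1 − 0.28 = 0.72
~~~β = 1 − 0.72 = 0.28
β ↔ α = 1 − |0.72 − 0.12| = 1 − 0.60 = 0.40
~(β ↔ α) = 1 − 0.40 = 0.60
~~~β ∧ ~(β ↔ α) = min(0.28, 0.60) = 0.28
(α ↔ (α ↔ α)) ⊗ (~~~β ∧ ~(β ↔ α)) = max(0, 0.12 + 0.28 − 1) = max(0, -0.60) = 0.00

0.00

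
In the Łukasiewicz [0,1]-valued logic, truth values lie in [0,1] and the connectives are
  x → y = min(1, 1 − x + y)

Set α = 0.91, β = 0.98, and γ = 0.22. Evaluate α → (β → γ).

β → γ = min(1, 1 − 0.98 + 0.22) = min(1, 0.24) = 0.24
α → (β → γ) = min(1, 1 − 0.91 + 0.24) = min(1, 0.33) = 0.33

0.33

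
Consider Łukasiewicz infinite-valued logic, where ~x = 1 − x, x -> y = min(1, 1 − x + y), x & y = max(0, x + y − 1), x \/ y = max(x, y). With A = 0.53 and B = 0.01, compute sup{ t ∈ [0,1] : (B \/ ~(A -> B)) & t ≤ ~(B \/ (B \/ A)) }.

A -> B = min(1, 1 − 0.53 + 0.01) = min(1, 0.48) = 0.48
~(A -> B) = 1 − 0.48 = 0.52
B \/ ~(A -> B) = max(0.01, 0.52) = 0.52
So the left factor is B \/ ~(A -> B) = 0.52.
B \/ A = max(0.01, 0.53) = 0.53
B \/ (B \/ A) = max(0.01, 0.53) = 0.53
~(B \/ (B \/ A)) = 1 − 0.53 = 0.47
So the right-hand bound is ~(B \/ (B \/ A)) = 0.47.
The residuum of the Łukasiewicz t-norm gives the supremum: min(1, 1 − 0.52 + 0.47).
1 − 0.52 + 0.47 = 0.95, so t = min(1, 0.95) = 0.95.
Check: 0.52 & 0.95 = max(0, 0.47) = 0.47 ≤ 0.47.

0.95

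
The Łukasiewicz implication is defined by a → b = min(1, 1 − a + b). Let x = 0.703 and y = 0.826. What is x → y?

1.000

x → y = min(1, 1 − 0.703 + 0.826) = min(1, 1.123) = 1.000
For comparison, the Gödel implication (1 if a ≤ b else b) would give 1.000.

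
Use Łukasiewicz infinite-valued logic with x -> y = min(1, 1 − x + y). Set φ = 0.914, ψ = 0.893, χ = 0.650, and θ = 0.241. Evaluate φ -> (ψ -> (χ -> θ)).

0.784

χ -> θ = min(1, 1 − 0.650 + 0.241) = min(1, 0.591) = 0.591
ψ -> (χ -> θ) = min(1, 1 − 0.893 + 0.591) = min(1, 0.698) = 0.698
φ -> (ψ -> (χ -> θ)) = min(1, 1 − 0.914 + 0.698) = min(1, 0.784) = 0.784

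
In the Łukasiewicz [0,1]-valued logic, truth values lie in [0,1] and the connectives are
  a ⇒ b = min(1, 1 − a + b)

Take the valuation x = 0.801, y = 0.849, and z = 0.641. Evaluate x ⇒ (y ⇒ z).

y ⇒ z = min(1, 1 − 0.849 + 0.641) = min(1, 0.792) = 0.792
x ⇒ (y ⇒ z) = min(1, 1 − 0.801 + 0.792) = min(1, 0.991) = 0.991

0.991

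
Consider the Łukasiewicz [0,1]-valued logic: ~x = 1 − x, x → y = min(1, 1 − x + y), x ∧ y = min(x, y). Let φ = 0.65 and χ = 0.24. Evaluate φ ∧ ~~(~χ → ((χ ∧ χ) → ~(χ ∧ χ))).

~χ = 1 − 0.24 = 0.76
χ ∧ χ = min(0.24, 0.24) = 0.24
~(χ ∧ χ) = 1 − 0.24 = 0.76
(χ ∧ χ) → ~(χ ∧ χ) = min(1, 1 − 0.24 + 0.76) = min(1, 1.52) = 1.00
~χ → ((χ ∧ χ) → ~(χ ∧ χ)) = min(1, 1 − 0.76 + 1.00) = min(1, 1.24) = 1.00
~(~χ → ((χ ∧ χ) → ~(χ ∧ χ))) = 1 − 1.00 = 0.00
~~(~χ → ((χ ∧ χ) → ~(χ ∧ χ))) = 1 − 0.00 = 1.00
φ ∧ ~~(~χ → ((χ ∧ χ) → ~(χ ∧ χ))) = min(0.65, 1.00) = 0.65

0.65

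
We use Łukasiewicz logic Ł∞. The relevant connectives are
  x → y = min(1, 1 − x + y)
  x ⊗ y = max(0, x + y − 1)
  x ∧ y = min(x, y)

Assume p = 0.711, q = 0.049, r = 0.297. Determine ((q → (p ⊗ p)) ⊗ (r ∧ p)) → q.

0.752

p ⊗ p = max(0, 0.711 + 0.711 − 1) = max(0, 0.422) = 0.422
q → (p ⊗ p) = min(1, 1 − 0.049 + 0.422) = min(1, 1.373) = 1.000
r ∧ p = min(0.297, 0.711) = 0.297
(q → (p ⊗ p)) ⊗ (r ∧ p) = max(0, 1.000 + 0.297 − 1) = max(0, 0.297) = 0.297
((q → (p ⊗ p)) ⊗ (r ∧ p)) → q = min(1, 1 − 0.297 + 0.049) = min(1, 0.752) = 0.752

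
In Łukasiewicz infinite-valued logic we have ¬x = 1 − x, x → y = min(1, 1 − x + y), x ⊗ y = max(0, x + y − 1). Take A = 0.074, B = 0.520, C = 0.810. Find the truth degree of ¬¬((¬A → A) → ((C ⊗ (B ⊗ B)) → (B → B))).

¬A = 1 − 0.074 = 0.926
¬A → A = min(1, 1 − 0.926 + 0.074) = min(1, 0.148) = 0.148
B ⊗ B = max(0, 0.520 + 0.520 − 1) = max(0, 0.040) = 0.040
C ⊗ (B ⊗ B) = max(0, 0.810 + 0.040 − 1) = max(0, -0.150) = 0.000
B → B = min(1, 1 − 0.520 + 0.520) = min(1, 1.000) = 1.000
(C ⊗ (B ⊗ B)) → (B → B) = min(1, 1 − 0.000 + 1.000) = min(1, 2.000) = 1.000
(¬A → A) → ((C ⊗ (B ⊗ B)) → (B → B)) = min(1, 1 − 0.148 + 1.000) = min(1, 1.852) = 1.000
¬((¬A → A) → ((C ⊗ (B ⊗ B)) → (B → B))) = 1 − 1.000 = 0.000
¬¬((¬A → A) → ((C ⊗ (B ⊗ B)) → (B → B))) = 1 − 0.000 = 1.000

1.000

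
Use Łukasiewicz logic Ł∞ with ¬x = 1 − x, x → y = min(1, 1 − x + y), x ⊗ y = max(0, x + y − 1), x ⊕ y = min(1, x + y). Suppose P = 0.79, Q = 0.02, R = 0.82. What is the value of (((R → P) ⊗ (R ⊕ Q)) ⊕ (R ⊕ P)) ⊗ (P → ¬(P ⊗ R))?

0.60

R → P = min(1, 1 − 0.82 + 0.79) = min(1, 0.97) = 0.97
R ⊕ Q = min(1, 0.82 + 0.02) = min(1, 0.84) = 0.84
(R → P) ⊗ (R ⊕ Q) = max(0, 0.97 + 0.84 − 1) = max(0, 0.81) = 0.81
R ⊕ P = min(1, 0.82 + 0.79) = min(1, 1.61) = 1.00
((R → P) ⊗ (R ⊕ Q)) ⊕ (R ⊕ P) = min(1, 0.81 + 1.00) = min(1, 1.81) = 1.00
P ⊗ R = max(0, 0.79 + 0.82 − 1) = max(0, 0.61) = 0.61
¬(P ⊗ R) = 1 − 0.61 = 0.39
P → ¬(P ⊗ R) = min(1, 1 − 0.79 + 0.39) = min(1, 0.60) = 0.60
(((R → P) ⊗ (R ⊕ Q)) ⊕ (R ⊕ P)) ⊗ (P → ¬(P ⊗ R)) = max(0, 1.00 + 0.60 − 1) = max(0, 0.60) = 0.60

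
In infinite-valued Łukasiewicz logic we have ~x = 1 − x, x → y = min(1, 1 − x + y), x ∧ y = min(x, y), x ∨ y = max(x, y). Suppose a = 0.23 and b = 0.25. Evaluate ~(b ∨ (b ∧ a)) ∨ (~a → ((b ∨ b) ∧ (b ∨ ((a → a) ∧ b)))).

0.75

b ∧ a = min(0.25, 0.23) = 0.23
b ∨ (b ∧ a) = max(0.25, 0.23) = 0.25
~(b ∨ (b ∧ a)) = 1 − 0.25 = 0.75
~a = 1 − 0.23 = 0.77
b ∨ b = max(0.25, 0.25) = 0.25
a → a = min(1, 1 − 0.23 + 0.23) = min(1, 1.00) = 1.00
(a → a) ∧ b = min(1.00, 0.25) = 0.25
b ∨ ((a → a) ∧ b) = max(0.25, 0.25) = 0.25
(b ∨ b) ∧ (b ∨ ((a → a) ∧ b)) = min(0.25, 0.25) = 0.25
~a → ((b ∨ b) ∧ (b ∨ ((a → a) ∧ b))) = min(1, 1 − 0.77 + 0.25) = min(1, 0.48) = 0.48
~(b ∨ (b ∧ a)) ∨ (~a → ((b ∨ b) ∧ (b ∨ ((a → a) ∧ b)))) = max(0.75, 0.48) = 0.75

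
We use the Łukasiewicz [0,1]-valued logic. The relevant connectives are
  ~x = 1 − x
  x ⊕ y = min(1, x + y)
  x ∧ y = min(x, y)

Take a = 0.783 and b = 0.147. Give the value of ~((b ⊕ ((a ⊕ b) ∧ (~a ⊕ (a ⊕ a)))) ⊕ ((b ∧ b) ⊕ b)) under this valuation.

0.000

a ⊕ b = min(1, 0.783 + 0.147) = min(1, 0.930) = 0.930
~a = 1 − 0.783 = 0.217
a ⊕ a = min(1, 0.783 + 0.783) = min(1, 1.566) = 1.000
~a ⊕ (a ⊕ a) = min(1, 0.217 + 1.000) = min(1, 1.217) = 1.000
(a ⊕ b) ∧ (~a ⊕ (a ⊕ a)) = min(0.930, 1.000) = 0.930
b ⊕ ((a ⊕ b) ∧ (~a ⊕ (a ⊕ a))) = min(1, 0.147 + 0.930) = min(1, 1.077) = 1.000
b ∧ b = min(0.147, 0.147) = 0.147
(b ∧ b) ⊕ b = min(1, 0.147 + 0.147) = min(1, 0.294) = 0.294
(b ⊕ ((a ⊕ b) ∧ (~a ⊕ (a ⊕ a)))) ⊕ ((b ∧ b) ⊕ b) = min(1, 1.000 + 0.294) = min(1, 1.294) = 1.000
~((b ⊕ ((a ⊕ b) ∧ (~a ⊕ (a ⊕ a)))) ⊕ ((b ∧ b) ⊕ b)) = 1 − 1.000 = 0.000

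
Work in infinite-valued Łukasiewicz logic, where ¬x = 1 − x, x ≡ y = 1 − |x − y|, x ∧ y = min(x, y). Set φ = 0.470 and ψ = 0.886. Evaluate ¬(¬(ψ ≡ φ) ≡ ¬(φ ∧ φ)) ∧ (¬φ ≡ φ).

0.114

ψ ≡ φ = 1 − |0.886 − 0.470| = 1 − 0.416 = 0.584
¬(ψ ≡ φ) = 1 − 0.584 = 0.416
φ ∧ φ = min(0.470, 0.470) = 0.470
¬(φ ∧ φ) = 1 − 0.470 = 0.530
¬(ψ ≡ φ) ≡ ¬(φ ∧ φ) = 1 − |0.416 − 0.530| = 1 − 0.114 = 0.886
¬(¬(ψ ≡ φ) ≡ ¬(φ ∧ φ)) = 1 − 0.886 = 0.114
¬φ = 1 − 0.470 = 0.530
¬φ ≡ φ = 1 − |0.530 − 0.470| = 1 − 0.060 = 0.940
¬(¬(ψ ≡ φ) ≡ ¬(φ ∧ φ)) ∧ (¬φ ≡ φ) = min(0.114, 0.940) = 0.114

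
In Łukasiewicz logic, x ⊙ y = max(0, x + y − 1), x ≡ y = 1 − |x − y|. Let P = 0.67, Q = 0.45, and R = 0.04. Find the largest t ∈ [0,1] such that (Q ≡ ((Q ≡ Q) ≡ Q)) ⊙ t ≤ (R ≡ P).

Q ≡ Q = 1 − |0.45 − 0.45| = 1 − 0.00 = 1.00
(Q ≡ Q) ≡ Q = 1 − |1.00 − 0.45| = 1 − 0.55 = 0.45
Q ≡ ((Q ≡ Q) ≡ Q) = 1 − |0.45 − 0.45| = 1 − 0.00 = 1.00
So the left factor is Q ≡ ((Q ≡ Q) ≡ Q) = 1.00.
R ≡ P = 1 − |0.04 − 0.67| = 1 − 0.63 = 0.37
So the right-hand bound is R ≡ P = 0.37.
The residuum of the Łukasiewicz t-norm gives the supremum: min(1, 1 − 1.00 + 0.37).
1 − 1.00 + 0.37 = 0.37, so t = min(1, 0.37) = 0.37.
Check: 1.00 ⊙ 0.37 = max(0, 0.37) = 0.37 ≤ 0.37.

0.37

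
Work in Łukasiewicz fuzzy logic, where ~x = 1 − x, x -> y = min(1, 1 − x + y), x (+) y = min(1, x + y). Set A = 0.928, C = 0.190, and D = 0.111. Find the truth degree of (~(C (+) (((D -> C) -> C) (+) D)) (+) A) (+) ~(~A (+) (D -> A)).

D -> C = min(1, 1 − 0.111 + 0.190) = min(1, 1.079) = 1.000
(D -> C) -> C = min(1, 1 − 1.000 + 0.190) = min(1, 0.190) = 0.190
((D -> C) -> C) (+) D = min(1, 0.190 + 0.111) = min(1, 0.301) = 0.301
C (+) (((D -> C) -> C) (+) D) = min(1, 0.190 + 0.301) = min(1, 0.491) = 0.491
~(C (+) (((D -> C) -> C) (+) D)) = 1 − 0.491 = 0.509
~(C (+) (((D -> C) -> C) (+) D)) (+) A = min(1, 0.509 + 0.928) = min(1, 1.437) = 1.000
~A = 1 − 0.928 = 0.072
D -> A = min(1, 1 − 0.111 + 0.928) = min(1, 1.817) = 1.000
~A (+) (D -> A) = min(1, 0.072 + 1.000) = min(1, 1.072) = 1.000
~(~A (+) (D -> A)) = 1 − 1.000 = 0.000
(~(C (+) (((D -> C) -> C) (+) D)) (+) A) (+) ~(~A (+) (D -> A)) = min(1, 1.000 + 0.000) = min(1, 1.000) = 1.000

1.000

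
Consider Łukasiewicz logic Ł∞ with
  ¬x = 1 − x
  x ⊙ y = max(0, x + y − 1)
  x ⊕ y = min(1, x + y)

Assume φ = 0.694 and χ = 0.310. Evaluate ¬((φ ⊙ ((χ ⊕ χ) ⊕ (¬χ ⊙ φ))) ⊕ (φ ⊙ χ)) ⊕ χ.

0.612

χ ⊕ χ = min(1, 0.310 + 0.310) = min(1, 0.620) = 0.620
¬χ = 1 − 0.310 = 0.690
¬χ ⊙ φ = max(0, 0.690 + 0.694 − 1) = max(0, 0.384) = 0.384
(χ ⊕ χ) ⊕ (¬χ ⊙ φ) = min(1, 0.620 + 0.384) = min(1, 1.004) = 1.000
φ ⊙ ((χ ⊕ χ) ⊕ (¬χ ⊙ φ)) = max(0, 0.694 + 1.000 − 1) = max(0, 0.694) = 0.694
φ ⊙ χ = max(0, 0.694 + 0.310 − 1) = max(0, 0.004) = 0.004
(φ ⊙ ((χ ⊕ χ) ⊕ (¬χ ⊙ φ))) ⊕ (φ ⊙ χ) = min(1, 0.694 + 0.004) = min(1, 0.698) = 0.698
¬((φ ⊙ ((χ ⊕ χ) ⊕ (¬χ ⊙ φ))) ⊕ (φ ⊙ χ)) = 1 − 0.698 = 0.302
¬((φ ⊙ ((χ ⊕ χ) ⊕ (¬χ ⊙ φ))) ⊕ (φ ⊙ χ)) ⊕ χ = min(1, 0.302 + 0.310) = min(1, 0.612) = 0.612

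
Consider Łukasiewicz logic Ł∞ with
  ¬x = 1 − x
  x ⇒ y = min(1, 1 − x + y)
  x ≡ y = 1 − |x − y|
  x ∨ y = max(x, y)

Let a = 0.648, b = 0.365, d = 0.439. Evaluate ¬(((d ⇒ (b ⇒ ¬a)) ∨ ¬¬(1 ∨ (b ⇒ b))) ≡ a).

¬a = 1 − 0.648 = 0.352
b ⇒ ¬a = min(1, 1 − 0.365 + 0.352) = min(1, 0.987) = 0.987
d ⇒ (b ⇒ ¬a) = min(1, 1 − 0.439 + 0.987) = min(1, 1.548) = 1.000
b ⇒ b = min(1, 1 − 0.365 + 0.365) = min(1, 1.000) = 1.000
1 ∨ (b ⇒ b) = max(1.000, 1.000) = 1.000
¬(1 ∨ (b ⇒ b)) = 1 − 1.000 = 0.000
¬¬(1 ∨ (b ⇒ b)) = 1 − 0.000 = 1.000
(d ⇒ (b ⇒ ¬a)) ∨ ¬¬(1 ∨ (b ⇒ b)) = max(1.000, 1.000) = 1.000
((d ⇒ (b ⇒ ¬a)) ∨ ¬¬(1 ∨ (b ⇒ b))) ≡ a = 1 − |1.000 − 0.648| = 1 − 0.352 = 0.648
¬(((d ⇒ (b ⇒ ¬a)) ∨ ¬¬(1 ∨ (b ⇒ b))) ≡ a) = 1 − 0.648 = 0.352

0.352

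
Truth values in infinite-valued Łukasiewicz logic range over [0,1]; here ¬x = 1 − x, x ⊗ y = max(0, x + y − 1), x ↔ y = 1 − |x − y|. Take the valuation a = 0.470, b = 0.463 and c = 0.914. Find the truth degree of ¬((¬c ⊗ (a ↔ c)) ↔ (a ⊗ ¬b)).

¬c = 1 − 0.914 = 0.086
a ↔ c = 1 − |0.470 − 0.914| = 1 − 0.444 = 0.556
¬c ⊗ (a ↔ c) = max(0, 0.086 + 0.556 − 1) = max(0, -0.358) = 0.000
¬b = 1 − 0.463 = 0.537
a ⊗ ¬b = max(0, 0.470 + 0.537 − 1) = max(0, 0.007) = 0.007
(¬c ⊗ (a ↔ c)) ↔ (a ⊗ ¬b) = 1 − |0.000 − 0.007| = 1 − 0.007 = 0.993
¬((¬c ⊗ (a ↔ c)) ↔ (a ⊗ ¬b)) = 1 − 0.993 = 0.007

0.007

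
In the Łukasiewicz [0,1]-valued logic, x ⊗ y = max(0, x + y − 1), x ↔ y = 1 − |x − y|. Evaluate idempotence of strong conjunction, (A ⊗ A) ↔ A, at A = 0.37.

0.63

A ⊗ A = max(0, 0.37 + 0.37 − 1) = max(0, -0.26) = 0.00
(A ⊗ A) ↔ A = 1 − |0.00 − 0.37| = 1 − 0.37 = 0.63
(The value 0.63 < 1 shows this instance is not satisfied; fails in Ł∞ since a ⊗ a = max(0, 2a−1) ≠ a in general.)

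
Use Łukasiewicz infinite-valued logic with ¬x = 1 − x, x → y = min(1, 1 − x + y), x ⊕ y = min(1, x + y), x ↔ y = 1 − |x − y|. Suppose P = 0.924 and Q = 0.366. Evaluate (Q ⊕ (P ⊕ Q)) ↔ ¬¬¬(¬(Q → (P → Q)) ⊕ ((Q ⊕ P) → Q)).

P ⊕ Q = min(1, 0.924 + 0.366) = min(1, 1.290) = 1.000
Q ⊕ (P ⊕ Q) = min(1, 0.366 + 1.000) = min(1, 1.366) = 1.000
P → Q = min(1, 1 − 0.924 + 0.366) = min(1, 0.442) = 0.442
Q → (P → Q) = min(1, 1 − 0.366 + 0.442) = min(1, 1.076) = 1.000
¬(Q → (P → Q)) = 1 − 1.000 = 0.000
Q ⊕ P = min(1, 0.366 + 0.924) = min(1, 1.290) = 1.000
(Q ⊕ P) → Q = min(1, 1 − 1.000 + 0.366) = min(1, 0.366) = 0.366
¬(Q → (P → Q)) ⊕ ((Q ⊕ P) → Q) = min(1, 0.000 + 0.366) = min(1, 0.366) = 0.366
¬(¬(Q → (P → Q)) ⊕ ((Q ⊕ P) → Q)) = 1 − 0.366 = 0.634
¬¬(¬(Q → (P → Q)) ⊕ ((Q ⊕ P) → Q)) = 1 − 0.634 = 0.366
¬¬¬(¬(Q → (P → Q)) ⊕ ((Q ⊕ P) → Q)) = 1 − 0.366 = 0.634
(Q ⊕ (P ⊕ Q)) ↔ ¬¬¬(¬(Q → (P → Q)) ⊕ ((Q ⊕ P) → Q)) = 1 − |1.000 − 0.634| = 1 − 0.366 = 0.634

0.634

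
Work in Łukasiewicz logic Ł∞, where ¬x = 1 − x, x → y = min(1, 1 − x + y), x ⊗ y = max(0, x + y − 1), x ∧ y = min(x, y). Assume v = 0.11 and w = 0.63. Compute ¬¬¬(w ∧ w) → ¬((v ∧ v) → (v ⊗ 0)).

0.74

w ∧ w = min(0.63, 0.63) = 0.63
¬(w ∧ w) = 1 − 0.63 = 0.37
¬¬(w ∧ w) = 1 − 0.37 = 0.63
¬¬¬(w ∧ w) = 1 − 0.63 = 0.37
v ∧ v = min(0.11, 0.11) = 0.11
v ⊗ 0 = max(0, 0.11 + 0.00 − 1) = max(0, -0.89) = 0.00
(v ∧ v) → (v ⊗ 0) = min(1, 1 − 0.11 + 0.00) = min(1, 0.89) = 0.89
¬((v ∧ v) → (v ⊗ 0)) = 1 − 0.89 = 0.11
¬¬¬(w ∧ w) → ¬((v ∧ v) → (v ⊗ 0)) = min(1, 1 − 0.37 + 0.11) = min(1, 0.74) = 0.74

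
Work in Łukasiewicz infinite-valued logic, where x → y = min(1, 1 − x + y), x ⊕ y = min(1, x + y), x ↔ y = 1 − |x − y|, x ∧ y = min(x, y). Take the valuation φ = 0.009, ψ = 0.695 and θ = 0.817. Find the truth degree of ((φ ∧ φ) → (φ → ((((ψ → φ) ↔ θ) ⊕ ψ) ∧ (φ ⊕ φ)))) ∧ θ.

0.817

φ ∧ φ = min(0.009, 0.009) = 0.009
ψ → φ = min(1, 1 − 0.695 + 0.009) = min(1, 0.314) = 0.314
(ψ → φ) ↔ θ = 1 − |0.314 − 0.817| = 1 − 0.503 = 0.497
((ψ → φ) ↔ θ) ⊕ ψ = min(1, 0.497 + 0.695) = min(1, 1.192) = 1.000
φ ⊕ φ = min(1, 0.009 + 0.009) = min(1, 0.018) = 0.018
(((ψ → φ) ↔ θ) ⊕ ψ) ∧ (φ ⊕ φ) = min(1.000, 0.018) = 0.018
φ → ((((ψ → φ) ↔ θ) ⊕ ψ) ∧ (φ ⊕ φ)) = min(1, 1 − 0.009 + 0.018) = min(1, 1.009) = 1.000
(φ ∧ φ) → (φ → ((((ψ → φ) ↔ θ) ⊕ ψ) ∧ (φ ⊕ φ))) = min(1, 1 − 0.009 + 1.000) = min(1, 1.991) = 1.000
((φ ∧ φ) → (φ → ((((ψ → φ) ↔ θ) ⊕ ψ) ∧ (φ ⊕ φ)))) ∧ θ = min(1.000, 0.817) = 0.817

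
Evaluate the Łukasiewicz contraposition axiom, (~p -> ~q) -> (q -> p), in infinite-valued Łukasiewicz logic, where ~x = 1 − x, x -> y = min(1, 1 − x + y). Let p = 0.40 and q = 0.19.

~p = 1 − 0.40 = 0.60
~q = 1 − 0.19 = 0.81
~p -> ~q = min(1, 1 − 0.60 + 0.81) = min(1, 1.21) = 1.00
q -> p = min(1, 1 − 0.19 + 0.40) = min(1, 1.21) = 1.00
(~p -> ~q) -> (q -> p) = min(1, 1 − 1.00 + 1.00) = min(1, 1.00) = 1.00
(As expected: an axiom of Ł∞, always 1.)

1.00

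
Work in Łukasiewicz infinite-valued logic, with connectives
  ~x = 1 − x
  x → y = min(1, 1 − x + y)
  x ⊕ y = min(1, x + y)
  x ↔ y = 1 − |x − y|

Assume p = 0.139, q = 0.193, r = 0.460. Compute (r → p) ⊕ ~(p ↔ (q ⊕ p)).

0.872

r → p = min(1, 1 − 0.460 + 0.139) = min(1, 0.679) = 0.679
q ⊕ p = min(1, 0.193 + 0.139) = min(1, 0.332) = 0.332
p ↔ (q ⊕ p) = 1 − |0.139 − 0.332| = 1 − 0.193 = 0.807
~(p ↔ (q ⊕ p)) = 1 − 0.807 = 0.193
(r → p) ⊕ ~(p ↔ (q ⊕ p)) = min(1, 0.679 + 0.193) = min(1, 0.872) = 0.872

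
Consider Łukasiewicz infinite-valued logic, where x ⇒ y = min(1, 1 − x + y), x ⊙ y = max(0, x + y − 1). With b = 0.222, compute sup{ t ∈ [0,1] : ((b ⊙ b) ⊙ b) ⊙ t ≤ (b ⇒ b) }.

1.000

b ⊙ b = max(0, 0.222 + 0.222 − 1) = max(0, -0.556) = 0.000
(b ⊙ b) ⊙ b = max(0, 0.000 + 0.222 − 1) = max(0, -0.778) = 0.000
So the left factor is (b ⊙ b) ⊙ b = 0.000.
b ⇒ b = min(1, 1 − 0.222 + 0.222) = min(1, 1.000) = 1.000
So the right-hand bound is b ⇒ b = 1.000.
The residuum of the Łukasiewicz t-norm gives the supremum: min(1, 1 − 0.000 + 1.000).
1 − 0.000 + 1.000 = 2.000, so t = min(1, 2.000) = 1.000.
Check: 0.000 ⊙ 1.000 = max(0, 0.000) = 0.000 ≤ 1.000.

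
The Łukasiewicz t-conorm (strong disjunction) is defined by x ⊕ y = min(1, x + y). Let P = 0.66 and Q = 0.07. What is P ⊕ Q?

P ⊕ Q = min(1, 0.66 + 0.07) = min(1, 0.73) = 0.73
For comparison, the Gödel t-conorm max(x, y) would give 0.66.

0.73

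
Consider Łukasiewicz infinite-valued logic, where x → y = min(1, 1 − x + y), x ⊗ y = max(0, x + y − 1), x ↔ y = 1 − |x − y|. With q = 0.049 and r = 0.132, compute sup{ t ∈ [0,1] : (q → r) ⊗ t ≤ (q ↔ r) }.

q → r = min(1, 1 − 0.049 + 0.132) = min(1, 1.083) = 1.000
So the left factor is q → r = 1.000.
q ↔ r = 1 − |0.049 − 0.132| = 1 − 0.083 = 0.917
So the right-hand bound is q ↔ r = 0.917.
The residuum of the Łukasiewicz t-norm gives the supremum: min(1, 1 − 1.000 + 0.917).
1 − 1.000 + 0.917 = 0.917, so t = min(1, 0.917) = 0.917.
Check: 1.000 ⊗ 0.917 = max(0, 0.917) = 0.917 ≤ 0.917.

0.917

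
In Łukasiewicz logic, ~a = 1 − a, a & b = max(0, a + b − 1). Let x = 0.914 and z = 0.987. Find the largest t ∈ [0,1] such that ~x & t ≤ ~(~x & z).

~x = 1 − 0.914 = 0.086
So the left factor is ~x = 0.086.
~x & z = max(0, 0.086 + 0.987 − 1) = max(0, 0.073) = 0.073
~(~x & z) = 1 − 0.073 = 0.927
So the right-hand bound is ~(~x & z) = 0.927.
The residuum of the Łukasiewicz t-norm gives the supremum: min(1, 1 − 0.086 + 0.927).
1 − 0.086 + 0.927 = 1.841, so t = min(1, 1.841) = 1.000.
Check: 0.086 & 1.000 = max(0, 0.086) = 0.086 ≤ 0.927.

1.000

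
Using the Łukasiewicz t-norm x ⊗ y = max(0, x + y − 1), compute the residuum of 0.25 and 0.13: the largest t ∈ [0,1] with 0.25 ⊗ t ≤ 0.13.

0.88

The residuum of the Łukasiewicz t-norm gives the supremum: min(1, 1 − 0.25 + 0.13).
1 − 0.25 + 0.13 = 0.88, so t = min(1, 0.88) = 0.88.
Check: 0.25 ⊗ 0.88 = max(0, 0.13) = 0.13 ≤ 0.13.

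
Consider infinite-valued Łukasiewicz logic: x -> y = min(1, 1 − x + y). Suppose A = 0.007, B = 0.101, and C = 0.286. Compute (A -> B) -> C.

0.286

A -> B = min(1, 1 − 0.007 + 0.101) = min(1, 1.094) = 1.000
(A -> B) -> C = min(1, 1 − 1.000 + 0.286) = min(1, 0.286) = 0.286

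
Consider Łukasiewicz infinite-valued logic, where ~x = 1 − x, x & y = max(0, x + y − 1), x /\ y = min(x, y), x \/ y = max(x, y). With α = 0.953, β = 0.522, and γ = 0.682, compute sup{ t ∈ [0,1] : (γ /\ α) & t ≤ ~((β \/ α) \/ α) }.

0.365

γ /\ α = min(0.682, 0.953) = 0.682
So the left factor is γ /\ α = 0.682.
β \/ α = max(0.522, 0.953) = 0.953
(β \/ α) \/ α = max(0.953, 0.953) = 0.953
~((β \/ α) \/ α) = 1 − 0.953 = 0.047
So the right-hand bound is ~((β \/ α) \/ α) = 0.047.
The residuum of the Łukasiewicz t-norm gives the supremum: min(1, 1 − 0.682 + 0.047).
1 − 0.682 + 0.047 = 0.365, so t = min(1, 0.365) = 0.365.
Check: 0.682 & 0.365 = max(0, 0.047) = 0.047 ≤ 0.047.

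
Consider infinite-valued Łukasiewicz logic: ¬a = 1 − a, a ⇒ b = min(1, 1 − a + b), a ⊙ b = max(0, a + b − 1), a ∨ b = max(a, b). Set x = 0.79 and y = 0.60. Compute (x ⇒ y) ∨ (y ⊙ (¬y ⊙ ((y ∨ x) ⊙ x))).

x ⇒ y = min(1, 1 − 0.79 + 0.60) = min(1, 0.81) = 0.81
¬y = 1 − 0.60 = 0.40
y ∨ x = max(0.60, 0.79) = 0.79
(y ∨ x) ⊙ x = max(0, 0.79 + 0.79 − 1) = max(0, 0.58) = 0.58
¬y ⊙ ((y ∨ x) ⊙ x) = max(0, 0.40 + 0.58 − 1) = max(0, -0.02) = 0.00
y ⊙ (¬y ⊙ ((y ∨ x) ⊙ x)) = max(0, 0.60 + 0.00 − 1) = max(0, -0.40) = 0.00
(x ⇒ y) ∨ (y ⊙ (¬y ⊙ ((y ∨ x) ⊙ x))) = max(0.81, 0.00) = 0.81

0.81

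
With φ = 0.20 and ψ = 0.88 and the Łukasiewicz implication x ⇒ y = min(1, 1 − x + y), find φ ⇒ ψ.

φ ⇒ ψ = min(1, 1 − 0.20 + 0.88) = min(1, 1.68) = 1.00
For comparison, the Gödel implication (1 if x ≤ y else y) would give 1.00.

1.00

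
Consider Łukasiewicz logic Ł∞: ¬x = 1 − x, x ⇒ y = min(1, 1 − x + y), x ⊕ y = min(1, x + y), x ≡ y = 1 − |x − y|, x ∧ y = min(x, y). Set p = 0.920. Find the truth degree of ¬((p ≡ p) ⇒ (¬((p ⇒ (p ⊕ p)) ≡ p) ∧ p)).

0.920

p ≡ p = 1 − |0.920 − 0.920| = 1 − 0.000 = 1.000
p ⊕ p = min(1, 0.920 + 0.920) = min(1, 1.840) = 1.000
p ⇒ (p ⊕ p) = min(1, 1 − 0.920 + 1.000) = min(1, 1.080) = 1.000
(p ⇒ (p ⊕ p)) ≡ p = 1 − |1.000 − 0.920| = 1 − 0.080 = 0.920
¬((p ⇒ (p ⊕ p)) ≡ p) = 1 − 0.920 = 0.080
¬((p ⇒ (p ⊕ p)) ≡ p) ∧ p = min(0.080, 0.920) = 0.080
(p ≡ p) ⇒ (¬((p ⇒ (p ⊕ p)) ≡ p) ∧ p) = min(1, 1 − 1.000 + 0.080) = min(1, 0.080) = 0.080
¬((p ≡ p) ⇒ (¬((p ⇒ (p ⊕ p)) ≡ p) ∧ p)) = 1 − 0.080 = 0.920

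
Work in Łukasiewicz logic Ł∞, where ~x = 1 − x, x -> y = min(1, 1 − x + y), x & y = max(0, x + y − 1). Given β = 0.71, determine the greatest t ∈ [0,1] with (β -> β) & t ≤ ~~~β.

0.29

β -> β = min(1, 1 − 0.71 + 0.71) = min(1, 1.00) = 1.00
So the left factor is β -> β = 1.00.
~β = 1 − 0.71 = 0.29
~~β = 1 − 0.29 = 0.71
~~~β = 1 − 0.71 = 0.29
So the right-hand bound is ~~~β = 0.29.
The residuum of the Łukasiewicz t-norm gives the supremum: min(1, 1 − 1.00 + 0.29).
1 − 1.00 + 0.29 = 0.29, so t = min(1, 0.29) = 0.29.
Check: 1.00 & 0.29 = max(0, 0.29) = 0.29 ≤ 0.29.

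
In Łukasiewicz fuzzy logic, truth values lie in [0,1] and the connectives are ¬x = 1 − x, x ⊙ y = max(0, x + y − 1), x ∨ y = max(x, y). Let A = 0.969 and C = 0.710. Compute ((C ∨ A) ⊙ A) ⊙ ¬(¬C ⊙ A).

C ∨ A = max(0.710, 0.969) = 0.969
(C ∨ A) ⊙ A = max(0, 0.969 + 0.969 − 1) = max(0, 0.938) = 0.938
¬C = 1 − 0.710 = 0.290
¬C ⊙ A = max(0, 0.290 + 0.969 − 1) = max(0, 0.259) = 0.259
¬(¬C ⊙ A) = 1 − 0.259 = 0.741
((C ∨ A) ⊙ A) ⊙ ¬(¬C ⊙ A) = max(0, 0.938 + 0.741 − 1) = max(0, 0.679) = 0.679

0.679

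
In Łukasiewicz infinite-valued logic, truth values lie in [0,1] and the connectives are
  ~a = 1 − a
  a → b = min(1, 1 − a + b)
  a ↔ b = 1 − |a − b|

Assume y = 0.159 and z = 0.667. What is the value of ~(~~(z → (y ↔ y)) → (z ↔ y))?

y ↔ y = 1 − |0.159 − 0.159| = 1 − 0.000 = 1.000
z → (y ↔ y) = min(1, 1 − 0.667 + 1.000) = min(1, 1.333) = 1.000
~(z → (y ↔ y)) = 1 − 1.000 = 0.000
~~(z → (y ↔ y)) = 1 − 0.000 = 1.000
z ↔ y = 1 − |0.667 − 0.159| = 1 − 0.508 = 0.492
~~(z → (y ↔ y)) → (z ↔ y) = min(1, 1 − 1.000 + 0.492) = min(1, 0.492) = 0.492
~(~~(z → (y ↔ y)) → (z ↔ y)) = 1 − 0.492 = 0.508

0.508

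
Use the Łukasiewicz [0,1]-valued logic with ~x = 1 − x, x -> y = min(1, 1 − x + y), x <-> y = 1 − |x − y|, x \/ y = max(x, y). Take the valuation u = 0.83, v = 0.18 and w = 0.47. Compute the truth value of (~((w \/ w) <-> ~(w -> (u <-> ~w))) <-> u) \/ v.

w \/ w = max(0.47, 0.47) = 0.47
~w = 1 − 0.47 = 0.53
u <-> ~w = 1 − |0.83 − 0.53| = 1 − 0.30 = 0.70
w -> (u <-> ~w) = min(1, 1 − 0.47 + 0.70) = min(1, 1.23) = 1.00
~(w -> (u <-> ~w)) = 1 − 1.00 = 0.00
(w \/ w) <-> ~(w -> (u <-> ~w)) = 1 − |0.47 − 0.00| = 1 − 0.47 = 0.53
~((w \/ w) <-> ~(w -> (u <-> ~w))) = 1 − 0.53 = 0.47
~((w \/ w) <-> ~(w -> (u <-> ~w))) <-> u = 1 − |0.47 − 0.83| = 1 − 0.36 = 0.64
(~((w \/ w) <-> ~(w -> (u <-> ~w))) <-> u) \/ v = max(0.64, 0.18) = 0.64

0.64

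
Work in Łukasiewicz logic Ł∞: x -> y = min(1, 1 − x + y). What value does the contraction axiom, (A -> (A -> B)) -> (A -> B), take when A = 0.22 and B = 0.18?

A -> B = min(1, 1 − 0.22 + 0.18) = min(1, 0.96) = 0.96
A -> (A -> B) = min(1, 1 − 0.22 + 0.96) = min(1, 1.74) = 1.00
(A -> (A -> B)) -> (A -> B) = min(1, 1 − 1.00 + 0.96) = min(1, 0.96) = 0.96
(The value 0.96 < 1 shows this instance is not satisfied; fails in Ł∞ (the t-norm is not idempotent).)

0.96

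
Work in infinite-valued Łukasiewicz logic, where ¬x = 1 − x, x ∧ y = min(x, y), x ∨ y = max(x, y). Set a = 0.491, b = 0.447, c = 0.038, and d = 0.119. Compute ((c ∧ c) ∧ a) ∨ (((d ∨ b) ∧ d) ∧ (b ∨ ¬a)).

c ∧ c = min(0.038, 0.038) = 0.038
(c ∧ c) ∧ a = min(0.038, 0.491) = 0.038
d ∨ b = max(0.119, 0.447) = 0.447
(d ∨ b) ∧ d = min(0.447, 0.119) = 0.119
¬a = 1 − 0.491 = 0.509
b ∨ ¬a = max(0.447, 0.509) = 0.509
((d ∨ b) ∧ d) ∧ (b ∨ ¬a) = min(0.119, 0.509) = 0.119
((c ∧ c) ∧ a) ∨ (((d ∨ b) ∧ d) ∧ (b ∨ ¬a)) = max(0.038, 0.119) = 0.119

0.119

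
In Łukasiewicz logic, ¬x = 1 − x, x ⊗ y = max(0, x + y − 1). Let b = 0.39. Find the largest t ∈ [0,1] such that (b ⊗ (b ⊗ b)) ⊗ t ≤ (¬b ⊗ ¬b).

1.00

b ⊗ b = max(0, 0.39 + 0.39 − 1) = max(0, -0.22) = 0.00
b ⊗ (b ⊗ b) = max(0, 0.39 + 0.00 − 1) = max(0, -0.61) = 0.00
So the left factor is b ⊗ (b ⊗ b) = 0.00.
¬b = 1 − 0.39 = 0.61
¬b ⊗ ¬b = max(0, 0.61 + 0.61 − 1) = max(0, 0.22) = 0.22
So the right-hand bound is ¬b ⊗ ¬b = 0.22.
The residuum of the Łukasiewicz t-norm gives the supremum: min(1, 1 − 0.00 + 0.22).
1 − 0.00 + 0.22 = 1.22, so t = min(1, 1.22) = 1.00.
Check: 0.00 ⊗ 1.00 = max(0, 0.00) = 0.00 ≤ 0.22.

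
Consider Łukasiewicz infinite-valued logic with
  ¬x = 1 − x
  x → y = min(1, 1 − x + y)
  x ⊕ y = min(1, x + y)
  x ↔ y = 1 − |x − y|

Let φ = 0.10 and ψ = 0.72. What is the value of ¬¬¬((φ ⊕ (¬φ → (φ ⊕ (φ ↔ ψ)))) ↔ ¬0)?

0.32

¬φ = 1 − 0.10 = 0.90
φ ↔ ψ = 1 − |0.10 − 0.72| = 1 − 0.62 = 0.38
φ ⊕ (φ ↔ ψ) = min(1, 0.10 + 0.38) = min(1, 0.48) = 0.48
¬φ → (φ ⊕ (φ ↔ ψ)) = min(1, 1 − 0.90 + 0.48) = min(1, 0.58) = 0.58
φ ⊕ (¬φ → (φ ⊕ (φ ↔ ψ))) = min(1, 0.10 + 0.58) = min(1, 0.68) = 0.68
¬0 = 1 − 0.00 = 1.00
(φ ⊕ (¬φ → (φ ⊕ (φ ↔ ψ)))) ↔ ¬0 = 1 − |0.68 − 1.00| = 1 − 0.32 = 0.68
¬((φ ⊕ (¬φ → (φ ⊕ (φ ↔ ψ)))) ↔ ¬0) = 1 − 0.68 = 0.32
¬¬((φ ⊕ (¬φ → (φ ⊕ (φ ↔ ψ)))) ↔ ¬0) = 1 − 0.32 = 0.68
¬¬¬((φ ⊕ (¬φ → (φ ⊕ (φ ↔ ψ)))) ↔ ¬0) = 1 − 0.68 = 0.32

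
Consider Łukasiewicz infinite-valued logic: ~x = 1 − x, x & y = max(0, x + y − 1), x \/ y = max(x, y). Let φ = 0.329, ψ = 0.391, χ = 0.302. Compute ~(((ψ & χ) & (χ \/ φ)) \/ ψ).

0.609

ψ & χ = max(0, 0.391 + 0.302 − 1) = max(0, -0.307) = 0.000
χ \/ φ = max(0.302, 0.329) = 0.329
(ψ & χ) & (χ \/ φ) = max(0, 0.000 + 0.329 − 1) = max(0, -0.671) = 0.000
((ψ & χ) & (χ \/ φ)) \/ ψ = max(0.000, 0.391) = 0.391
~(((ψ & χ) & (χ \/ φ)) \/ ψ) = 1 − 0.391 = 0.609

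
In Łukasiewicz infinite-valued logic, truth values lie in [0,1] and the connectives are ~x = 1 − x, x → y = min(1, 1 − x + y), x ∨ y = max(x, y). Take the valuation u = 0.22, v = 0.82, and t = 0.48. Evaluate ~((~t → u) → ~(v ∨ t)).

0.52

~t = 1 − 0.48 = 0.52
~t → u = min(1, 1 − 0.52 + 0.22) = min(1, 0.70) = 0.70
v ∨ t = max(0.82, 0.48) = 0.82
~(v ∨ t) = 1 − 0.82 = 0.18
(~t → u) → ~(v ∨ t) = min(1, 1 − 0.70 + 0.18) = min(1, 0.48) = 0.48
~((~t → u) → ~(v ∨ t)) = 1 − 0.48 = 0.52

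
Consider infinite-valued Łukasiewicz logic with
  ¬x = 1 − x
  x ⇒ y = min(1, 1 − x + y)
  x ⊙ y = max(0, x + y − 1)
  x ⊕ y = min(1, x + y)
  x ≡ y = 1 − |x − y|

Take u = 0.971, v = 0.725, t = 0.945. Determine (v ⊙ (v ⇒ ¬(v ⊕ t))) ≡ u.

0.029

v ⊕ t = min(1, 0.725 + 0.945) = min(1, 1.670) = 1.000
¬(v ⊕ t) = 1 − 1.000 = 0.000
v ⇒ ¬(v ⊕ t) = min(1, 1 − 0.725 + 0.000) = min(1, 0.275) = 0.275
v ⊙ (v ⇒ ¬(v ⊕ t)) = max(0, 0.725 + 0.275 − 1) = max(0, 0.000) = 0.000
(v ⊙ (v ⇒ ¬(v ⊕ t))) ≡ u = 1 − |0.000 − 0.971| = 1 − 0.971 = 0.029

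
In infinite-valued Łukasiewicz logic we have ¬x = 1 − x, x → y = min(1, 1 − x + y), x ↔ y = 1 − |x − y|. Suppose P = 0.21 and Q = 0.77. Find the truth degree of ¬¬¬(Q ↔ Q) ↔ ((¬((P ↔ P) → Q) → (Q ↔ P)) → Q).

0.23

Q ↔ Q = 1 − |0.77 − 0.77| = 1 − 0.00 = 1.00
¬(Q ↔ Q) = 1 − 1.00 = 0.00
¬¬(Q ↔ Q) = 1 − 0.00 = 1.00
¬¬¬(Q ↔ Q) = 1 − 1.00 = 0.00
P ↔ P = 1 − |0.21 − 0.21| = 1 − 0.00 = 1.00
(P ↔ P) → Q = min(1, 1 − 1.00 + 0.77) = min(1, 0.77) = 0.77
¬((P ↔ P) → Q) = 1 − 0.77 = 0.23
Q ↔ P = 1 − |0.77 − 0.21| = 1 − 0.56 = 0.44
¬((P ↔ P) → Q) → (Q ↔ P) = min(1, 1 − 0.23 + 0.44) = min(1, 1.21) = 1.00
(¬((P ↔ P) → Q) → (Q ↔ P)) → Q = min(1, 1 − 1.00 + 0.77) = min(1, 0.77) = 0.77
¬¬¬(Q ↔ Q) ↔ ((¬((P ↔ P) → Q) → (Q ↔ P)) → Q) = 1 − |0.00 − 0.77| = 1 − 0.77 = 0.23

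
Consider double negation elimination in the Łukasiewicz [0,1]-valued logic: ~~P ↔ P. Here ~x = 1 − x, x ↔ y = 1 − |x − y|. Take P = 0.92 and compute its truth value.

1.00

~P = 1 − 0.92 = 0.08
~~P = 1 − 0.08 = 0.92
~~P ↔ P = 1 − |0.92 − 0.92| = 1 − 0.00 = 1.00
(As expected: always 1 in Ł∞ since negation is involutive.)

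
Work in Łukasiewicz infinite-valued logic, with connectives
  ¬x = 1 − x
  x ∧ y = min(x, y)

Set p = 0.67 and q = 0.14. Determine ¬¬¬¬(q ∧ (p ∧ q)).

0.14

p ∧ q = min(0.67, 0.14) = 0.14
q ∧ (p ∧ q) = min(0.14, 0.14) = 0.14
¬(q ∧ (p ∧ q)) = 1 − 0.14 = 0.86
¬¬(q ∧ (p ∧ q)) = 1 − 0.86 = 0.14
¬¬¬(q ∧ (p ∧ q)) = 1 − 0.14 = 0.86
¬¬¬¬(q ∧ (p ∧ q)) = 1 − 0.86 = 0.14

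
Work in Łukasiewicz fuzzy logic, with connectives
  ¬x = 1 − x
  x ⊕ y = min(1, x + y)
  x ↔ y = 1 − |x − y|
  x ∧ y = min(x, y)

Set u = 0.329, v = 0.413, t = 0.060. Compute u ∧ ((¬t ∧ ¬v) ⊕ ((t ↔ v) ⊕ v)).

0.329

¬t = 1 − 0.060 = 0.940
¬v = 1 − 0.413 = 0.587
¬t ∧ ¬v = min(0.940, 0.587) = 0.587
t ↔ v = 1 − |0.060 − 0.413| = 1 − 0.353 = 0.647
(t ↔ v) ⊕ v = min(1, 0.647 + 0.413) = min(1, 1.060) = 1.000
(¬t ∧ ¬v) ⊕ ((t ↔ v) ⊕ v) = min(1, 0.587 + 1.000) = min(1, 1.587) = 1.000
u ∧ ((¬t ∧ ¬v) ⊕ ((t ↔ v) ⊕ v)) = min(0.329, 1.000) = 0.329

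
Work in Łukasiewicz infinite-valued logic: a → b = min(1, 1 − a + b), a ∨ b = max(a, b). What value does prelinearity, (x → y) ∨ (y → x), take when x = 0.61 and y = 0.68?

x → y = min(1, 1 − 0.61 + 0.68) = min(1, 1.07) = 1.00
y → x = min(1, 1 − 0.68 + 0.61) = min(1, 0.93) = 0.93
(x → y) ∨ (y → x) = max(1.00, 0.93) = 1.00
(As expected: a Ł∞-tautology — holds in every MV-chain.)

1.00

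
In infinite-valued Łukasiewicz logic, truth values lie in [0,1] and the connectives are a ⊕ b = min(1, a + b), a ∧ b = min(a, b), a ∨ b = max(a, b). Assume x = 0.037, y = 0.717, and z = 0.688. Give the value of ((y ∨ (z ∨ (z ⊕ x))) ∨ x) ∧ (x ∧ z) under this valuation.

0.037

z ⊕ x = min(1, 0.688 + 0.037) = min(1, 0.725) = 0.725
z ∨ (z ⊕ x) = max(0.688, 0.725) = 0.725
y ∨ (z ∨ (z ⊕ x)) = max(0.717, 0.725) = 0.725
(y ∨ (z ∨ (z ⊕ x))) ∨ x = max(0.725, 0.037) = 0.725
x ∧ z = min(0.037, 0.688) = 0.037
((y ∨ (z ∨ (z ⊕ x))) ∨ x) ∧ (x ∧ z) = min(0.725, 0.037) = 0.037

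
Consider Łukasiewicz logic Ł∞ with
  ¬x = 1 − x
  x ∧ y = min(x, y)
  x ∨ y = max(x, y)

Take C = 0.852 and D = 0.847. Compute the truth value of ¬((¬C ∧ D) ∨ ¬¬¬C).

0.852

¬C = 1 − 0.852 = 0.148
¬C ∧ D = min(0.148, 0.847) = 0.148
¬¬C = 1 − 0.148 = 0.852
¬¬¬C = 1 − 0.852 = 0.148
(¬C ∧ D) ∨ ¬¬¬C = max(0.148, 0.148) = 0.148
¬((¬C ∧ D) ∨ ¬¬¬C) = 1 − 0.148 = 0.852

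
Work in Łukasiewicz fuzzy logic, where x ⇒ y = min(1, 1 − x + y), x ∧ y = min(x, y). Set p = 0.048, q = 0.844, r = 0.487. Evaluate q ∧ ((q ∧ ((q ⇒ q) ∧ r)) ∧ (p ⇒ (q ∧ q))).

q ⇒ q = min(1, 1 − 0.844 + 0.844) = min(1, 1.000) = 1.000
(q ⇒ q) ∧ r = min(1.000, 0.487) = 0.487
q ∧ ((q ⇒ q) ∧ r) = min(0.844, 0.487) = 0.487
q ∧ q = min(0.844, 0.844) = 0.844
p ⇒ (q ∧ q) = min(1, 1 − 0.048 + 0.844) = min(1, 1.796) = 1.000
(q ∧ ((q ⇒ q) ∧ r)) ∧ (p ⇒ (q ∧ q)) = min(0.487, 1.000) = 0.487
q ∧ ((q ∧ ((q ⇒ q) ∧ r)) ∧ (p ⇒ (q ∧ q))) = min(0.844, 0.487) = 0.487

0.487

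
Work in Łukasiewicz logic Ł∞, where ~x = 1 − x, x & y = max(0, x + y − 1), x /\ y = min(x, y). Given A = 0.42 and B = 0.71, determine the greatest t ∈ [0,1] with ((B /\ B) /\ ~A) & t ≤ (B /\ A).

0.84

B /\ B = min(0.71, 0.71) = 0.71
~A = 1 − 0.42 = 0.58
(B /\ B) /\ ~A = min(0.71, 0.58) = 0.58
So the left factor is (B /\ B) /\ ~A = 0.58.
B /\ A = min(0.71, 0.42) = 0.42
So the right-hand bound is B /\ A = 0.42.
The residuum of the Łukasiewicz t-norm gives the supremum: min(1, 1 − 0.58 + 0.42).
1 − 0.58 + 0.42 = 0.84, so t = min(1, 0.84) = 0.84.
Check: 0.58 & 0.84 = max(0, 0.42) = 0.42 ≤ 0.42.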